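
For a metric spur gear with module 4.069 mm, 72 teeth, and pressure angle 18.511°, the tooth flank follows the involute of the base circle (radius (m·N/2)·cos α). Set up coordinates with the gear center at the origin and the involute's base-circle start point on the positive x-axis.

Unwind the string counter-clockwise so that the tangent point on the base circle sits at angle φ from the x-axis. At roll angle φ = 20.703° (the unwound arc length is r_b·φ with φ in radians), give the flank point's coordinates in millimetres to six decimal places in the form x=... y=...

pitch radius r_p = m·N/2 = 4.069·72/2 = 146.484000
base radius r_b = r_p·cos α = 146.484000·cos 18.511° = 138.905316
roll angle φ = 20.703° = 0.36133552 rad
x = r_b·(cos φ + φ·sin φ) = 138.905316·(0.93542552 + 0.36133552·0.35352382) = 147.679442
y = r_b·(sin φ − φ·cos φ) = 138.905316·(0.35352382 − 0.36133552·0.93542552) = 2.155999

x=147.679442 y=2.155999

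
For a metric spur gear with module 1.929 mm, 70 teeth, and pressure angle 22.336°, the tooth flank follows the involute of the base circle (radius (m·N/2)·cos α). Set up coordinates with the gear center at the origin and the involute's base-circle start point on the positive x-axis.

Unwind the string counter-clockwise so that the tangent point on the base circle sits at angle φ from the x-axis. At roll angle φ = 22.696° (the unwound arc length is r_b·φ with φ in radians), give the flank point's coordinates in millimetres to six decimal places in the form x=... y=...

pitch radius r_p = m·N/2 = 1.929·70/2 = 67.515000
base radius r_b = r_p·cos α = 67.515000·cos 22.336° = 62.449425
roll angle φ = 22.696° = 0.39611993 rad
x = r_b·(cos φ + φ·sin φ) = 62.449425·(0.92256503 + 0.39611993·0.38584164) = 67.158398
y = r_b·(sin φ − φ·cos φ) = 62.449425·(0.38584164 − 0.39611993·0.92256503) = 1.273671

x=67.158398 y=1.273671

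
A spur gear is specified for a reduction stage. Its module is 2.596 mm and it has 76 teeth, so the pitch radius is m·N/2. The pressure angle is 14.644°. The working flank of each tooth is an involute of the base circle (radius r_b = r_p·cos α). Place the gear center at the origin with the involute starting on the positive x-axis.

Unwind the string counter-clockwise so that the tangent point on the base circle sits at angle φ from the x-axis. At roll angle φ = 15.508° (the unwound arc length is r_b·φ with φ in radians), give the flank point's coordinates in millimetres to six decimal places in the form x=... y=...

x=98.875768 y=0.626238

pitch radius r_p = m·N/2 = 2.596·76/2 = 98.648000
base radius r_b = r_p·cos α = 98.648000·cos 14.644° = 95.443450
roll angle φ = 15.508° = 0.27066566 rad
x = r_b·(cos φ + φ·sin φ) = 95.443450·(0.96359313 + 0.27066566·0.26737292) = 98.875768
y = r_b·(sin φ − φ·cos φ) = 95.443450·(0.26737292 − 0.27066566·0.96359313) = 0.626238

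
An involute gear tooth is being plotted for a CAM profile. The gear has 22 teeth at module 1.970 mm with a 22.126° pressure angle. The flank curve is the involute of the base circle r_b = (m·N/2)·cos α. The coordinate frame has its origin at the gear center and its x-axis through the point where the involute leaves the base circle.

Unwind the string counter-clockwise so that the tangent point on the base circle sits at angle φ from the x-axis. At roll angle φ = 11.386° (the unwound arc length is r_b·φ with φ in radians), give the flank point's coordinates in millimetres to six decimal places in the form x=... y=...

pitch radius r_p = m·N/2 = 1.970·22/2 = 21.670000
base radius r_b = r_p·cos α = 21.670000·cos 22.126° = 20.074174
roll angle φ = 11.386° = 0.19872319 rad
x = r_b·(cos φ + φ·sin φ) = 20.074174·(0.98031944 + 0.19872319·0.19741781) = 20.466643
y = r_b·(sin φ − φ·cos φ) = 20.074174·(0.19741781 − 0.19872319·0.98031944) = 0.052305

x=20.466643 y=0.052305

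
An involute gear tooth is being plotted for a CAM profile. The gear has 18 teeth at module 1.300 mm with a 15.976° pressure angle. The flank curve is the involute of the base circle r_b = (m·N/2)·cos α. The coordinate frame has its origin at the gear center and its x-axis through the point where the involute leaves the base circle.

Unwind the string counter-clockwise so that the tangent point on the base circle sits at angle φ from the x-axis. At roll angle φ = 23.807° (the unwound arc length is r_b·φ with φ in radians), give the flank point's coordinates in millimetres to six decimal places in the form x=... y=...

x=12.177590 y=0.264355

pitch radius r_p = m·N/2 = 1.300·18/2 = 11.700000
base radius r_b = r_p·cos α = 11.700000·cos 15.976° = 11.248112
roll angle φ = 23.807° = 0.41551054 rad
x = r_b·(cos φ + φ·sin φ) = 11.248112·(0.91491036 + 0.41551054·0.40365708) = 12.177590
y = r_b·(sin φ − φ·cos φ) = 11.248112·(0.40365708 − 0.41551054·0.91491036) = 0.264355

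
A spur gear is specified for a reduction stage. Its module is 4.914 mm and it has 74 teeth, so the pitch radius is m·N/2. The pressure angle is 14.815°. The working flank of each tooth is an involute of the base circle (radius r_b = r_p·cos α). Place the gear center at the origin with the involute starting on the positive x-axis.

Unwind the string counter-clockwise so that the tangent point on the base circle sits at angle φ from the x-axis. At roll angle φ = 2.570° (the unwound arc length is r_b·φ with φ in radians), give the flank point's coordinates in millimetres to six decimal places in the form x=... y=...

pitch radius r_p = m·N/2 = 4.914·74/2 = 181.818000
base radius r_b = r_p·cos α = 181.818000·cos 14.815° = 175.773730
roll angle φ = 2.570° = 0.04485496 rad
x = r_b·(cos φ + φ·sin φ) = 175.773730·(0.99899418 + 0.04485496·0.04483992) = 175.950466
y = r_b·(sin φ − φ·cos φ) = 175.773730·(0.04483992 − 0.04485496·0.99899418) = 0.005287

x=175.950466 y=0.005287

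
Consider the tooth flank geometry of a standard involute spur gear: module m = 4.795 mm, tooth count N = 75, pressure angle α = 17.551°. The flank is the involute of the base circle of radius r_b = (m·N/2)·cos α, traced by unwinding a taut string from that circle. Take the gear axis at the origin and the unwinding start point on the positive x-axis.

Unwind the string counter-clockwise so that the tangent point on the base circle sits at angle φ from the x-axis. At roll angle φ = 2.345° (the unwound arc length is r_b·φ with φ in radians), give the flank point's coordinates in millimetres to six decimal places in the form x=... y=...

pitch radius r_p = m·N/2 = 4.795·75/2 = 179.812500
base radius r_b = r_p·cos α = 179.812500·cos 17.551° = 171.442032
roll angle φ = 2.345° = 0.04092797 rad
x = r_b·(cos φ + φ·sin φ) = 171.442032·(0.99916257 + 0.04092797·0.04091655) = 171.585563
y = r_b·(sin φ − φ·cos φ) = 171.442032·(0.04091655 − 0.04092797·0.99916257) = 0.003917

x=171.585563 y=0.003917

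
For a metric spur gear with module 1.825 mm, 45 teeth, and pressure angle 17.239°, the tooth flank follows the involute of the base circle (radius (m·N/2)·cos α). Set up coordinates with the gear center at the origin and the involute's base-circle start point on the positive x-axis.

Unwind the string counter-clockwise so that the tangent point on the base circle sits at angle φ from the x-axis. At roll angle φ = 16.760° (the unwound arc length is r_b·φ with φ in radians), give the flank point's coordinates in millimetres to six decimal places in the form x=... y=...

pitch radius r_p = m·N/2 = 1.825·45/2 = 41.062500
base radius r_b = r_p·cos α = 41.062500·cos 17.239° = 39.217844
roll angle φ = 16.760° = 0.29251718 rad
x = r_b·(cos φ + φ·sin φ) = 39.217844·(0.95752105 + 0.29251718·0.28836339) = 40.859985
y = r_b·(sin φ − φ·cos φ) = 39.217844·(0.28836339 − 0.29251718·0.95752105) = 0.324411

x=40.859985 y=0.324411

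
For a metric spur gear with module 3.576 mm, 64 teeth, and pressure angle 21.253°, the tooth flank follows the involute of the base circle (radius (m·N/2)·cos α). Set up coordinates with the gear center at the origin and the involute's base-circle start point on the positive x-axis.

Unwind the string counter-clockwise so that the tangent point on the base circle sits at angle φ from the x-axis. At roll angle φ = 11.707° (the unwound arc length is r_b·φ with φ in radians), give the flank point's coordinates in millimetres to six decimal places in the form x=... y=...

x=108.852422 y=0.301989

pitch radius r_p = m·N/2 = 3.576·64/2 = 114.432000
base radius r_b = r_p·cos α = 114.432000·cos 21.253° = 106.649353
roll angle φ = 11.707° = 0.20432570 rad
x = r_b·(cos φ + φ·sin φ) = 106.649353·(0.97919803 + 0.20432570·0.20290693) = 108.852422
y = r_b·(sin φ − φ·cos φ) = 106.649353·(0.20290693 − 0.20432570·0.97919803) = 0.301989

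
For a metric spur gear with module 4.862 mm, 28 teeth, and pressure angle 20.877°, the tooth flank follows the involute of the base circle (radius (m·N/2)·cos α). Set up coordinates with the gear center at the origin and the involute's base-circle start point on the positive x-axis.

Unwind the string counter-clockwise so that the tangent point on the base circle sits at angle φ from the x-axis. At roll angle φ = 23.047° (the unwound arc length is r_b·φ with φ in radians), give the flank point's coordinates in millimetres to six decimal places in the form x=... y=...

pitch radius r_p = m·N/2 = 4.862·28/2 = 68.068000
base radius r_b = r_p·cos α = 68.068000·cos 20.877° = 63.599173
roll angle φ = 23.047° = 0.40224603 rad
x = r_b·(cos φ + φ·sin φ) = 63.599173·(0.92018403 + 0.40224603·0.39148609) = 68.538141
y = r_b·(sin φ − φ·cos φ) = 63.599173·(0.39148609 − 0.40224603·0.92018403) = 1.357570

x=68.538141 y=1.357570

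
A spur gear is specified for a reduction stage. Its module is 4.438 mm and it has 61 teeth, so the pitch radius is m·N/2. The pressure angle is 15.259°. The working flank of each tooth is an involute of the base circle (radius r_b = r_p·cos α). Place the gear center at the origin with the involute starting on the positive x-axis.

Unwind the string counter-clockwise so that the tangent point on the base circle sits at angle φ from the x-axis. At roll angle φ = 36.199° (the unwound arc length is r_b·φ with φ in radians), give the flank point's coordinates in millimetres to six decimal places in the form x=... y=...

x=154.105978 y=10.545455

pitch radius r_p = m·N/2 = 4.438·61/2 = 135.359000
base radius r_b = r_p·cos α = 135.359000·cos 15.259° = 130.587053
roll angle φ = 36.199° = 0.63179174 rad
x = r_b·(cos φ + φ·sin φ) = 130.587053·(0.80697062 + 0.63179174·0.59059158) = 154.105978
y = r_b·(sin φ − φ·cos φ) = 130.587053·(0.59059158 − 0.63179174·0.80697062) = 10.545455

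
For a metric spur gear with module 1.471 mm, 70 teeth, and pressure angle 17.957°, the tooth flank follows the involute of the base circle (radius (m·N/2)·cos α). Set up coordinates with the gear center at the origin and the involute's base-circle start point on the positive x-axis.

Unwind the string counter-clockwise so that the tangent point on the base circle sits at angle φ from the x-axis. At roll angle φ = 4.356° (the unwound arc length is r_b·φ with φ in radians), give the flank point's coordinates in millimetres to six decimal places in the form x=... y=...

x=49.118411 y=0.007170

pitch radius r_p = m·N/2 = 1.471·70/2 = 51.485000
base radius r_b = r_p·cos α = 51.485000·cos 17.957° = 48.977071
roll angle φ = 4.356° = 0.07602654 rad
x = r_b·(cos φ + φ·sin φ) = 48.977071·(0.99711137 + 0.07602654·0.07595332) = 49.118411
y = r_b·(sin φ − φ·cos φ) = 48.977071·(0.07595332 − 0.07602654·0.99711137) = 0.007170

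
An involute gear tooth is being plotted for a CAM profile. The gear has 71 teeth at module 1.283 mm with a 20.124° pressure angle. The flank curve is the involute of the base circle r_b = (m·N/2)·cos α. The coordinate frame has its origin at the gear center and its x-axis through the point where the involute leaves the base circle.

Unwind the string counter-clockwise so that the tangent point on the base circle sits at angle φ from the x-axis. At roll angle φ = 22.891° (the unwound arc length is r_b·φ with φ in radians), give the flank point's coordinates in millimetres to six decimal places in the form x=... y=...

x=46.044022 y=0.894653

pitch radius r_p = m·N/2 = 1.283·71/2 = 45.546500
base radius r_b = r_p·cos α = 45.546500·cos 20.124° = 42.765896
roll angle φ = 22.891° = 0.39952332 rad
x = r_b·(cos φ + φ·sin φ) = 42.765896·(0.92124652 + 0.39952332·0.38897925) = 46.044022
y = r_b·(sin φ − φ·cos φ) = 42.765896·(0.38897925 − 0.39952332·0.92124652) = 0.894653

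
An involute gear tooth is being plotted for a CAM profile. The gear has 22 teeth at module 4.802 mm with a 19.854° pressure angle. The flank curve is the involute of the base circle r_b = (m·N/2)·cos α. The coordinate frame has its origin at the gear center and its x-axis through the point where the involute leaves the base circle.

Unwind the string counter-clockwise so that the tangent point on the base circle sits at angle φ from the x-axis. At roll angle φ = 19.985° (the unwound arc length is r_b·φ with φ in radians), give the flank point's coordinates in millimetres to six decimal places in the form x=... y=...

pitch radius r_p = m·N/2 = 4.802·22/2 = 52.822000
base radius r_b = r_p·cos α = 52.822000·cos 19.854° = 49.682318
roll angle φ = 19.985° = 0.34880405 rad
x = r_b·(cos φ + φ·sin φ) = 49.682318·(0.93978213 + 0.34880405·0.34177412) = 52.613293
y = r_b·(sin φ − φ·cos φ) = 49.682318·(0.34177412 − 0.34880405·0.93978213) = 0.694276

x=52.613293 y=0.694276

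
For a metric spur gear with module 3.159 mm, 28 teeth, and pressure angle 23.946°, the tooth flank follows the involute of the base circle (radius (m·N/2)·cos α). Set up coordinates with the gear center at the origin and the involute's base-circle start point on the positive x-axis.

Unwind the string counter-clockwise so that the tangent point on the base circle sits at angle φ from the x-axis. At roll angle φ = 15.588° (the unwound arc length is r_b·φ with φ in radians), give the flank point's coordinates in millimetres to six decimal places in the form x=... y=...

pitch radius r_p = m·N/2 = 3.159·28/2 = 44.226000
base radius r_b = r_p·cos α = 44.226000·cos 23.946° = 40.419397
roll angle φ = 15.588° = 0.27206192 rad
x = r_b·(cos φ + φ·sin φ) = 40.419397·(0.96321887 + 0.27206192·0.26871809) = 41.887706
y = r_b·(sin φ − φ·cos φ) = 40.419397·(0.26871809 − 0.27206192·0.96321887) = 0.269311

x=41.887706 y=0.269311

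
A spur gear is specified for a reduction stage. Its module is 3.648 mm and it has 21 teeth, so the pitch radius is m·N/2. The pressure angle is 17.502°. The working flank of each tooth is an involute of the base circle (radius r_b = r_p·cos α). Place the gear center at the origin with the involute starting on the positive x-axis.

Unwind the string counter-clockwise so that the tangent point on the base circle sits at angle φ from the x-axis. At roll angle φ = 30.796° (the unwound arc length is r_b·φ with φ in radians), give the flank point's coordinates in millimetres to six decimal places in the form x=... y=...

x=41.432549 y=1.836766

pitch radius r_p = m·N/2 = 3.648·21/2 = 38.304000
base radius r_b = r_p·cos α = 38.304000·cos 17.502° = 36.530772
roll angle φ = 30.796° = 0.53749160 rad
x = r_b·(cos φ + φ·sin φ) = 36.530772·(0.85899564 + 0.53749160·0.51198290) = 41.432549
y = r_b·(sin φ − φ·cos φ) = 36.530772·(0.51198290 − 0.53749160·0.85899564) = 1.836766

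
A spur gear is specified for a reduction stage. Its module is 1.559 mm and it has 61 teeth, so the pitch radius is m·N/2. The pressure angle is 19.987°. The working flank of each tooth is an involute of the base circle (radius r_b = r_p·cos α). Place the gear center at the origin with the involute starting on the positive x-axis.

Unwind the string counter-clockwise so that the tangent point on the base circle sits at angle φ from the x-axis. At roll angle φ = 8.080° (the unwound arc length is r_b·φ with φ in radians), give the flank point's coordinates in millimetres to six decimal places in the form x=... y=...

pitch radius r_p = m·N/2 = 1.559·61/2 = 47.549500
base radius r_b = r_p·cos α = 47.549500·cos 19.987° = 44.685603
roll angle φ = 8.080° = 0.14102260 rad
x = r_b·(cos φ + φ·sin φ) = 44.685603·(0.99007278 + 0.14102260·0.14055564) = 45.127736
y = r_b·(sin φ − φ·cos φ) = 44.685603·(0.14055564 − 0.14102260·0.99007278) = 0.041692

x=45.127736 y=0.041692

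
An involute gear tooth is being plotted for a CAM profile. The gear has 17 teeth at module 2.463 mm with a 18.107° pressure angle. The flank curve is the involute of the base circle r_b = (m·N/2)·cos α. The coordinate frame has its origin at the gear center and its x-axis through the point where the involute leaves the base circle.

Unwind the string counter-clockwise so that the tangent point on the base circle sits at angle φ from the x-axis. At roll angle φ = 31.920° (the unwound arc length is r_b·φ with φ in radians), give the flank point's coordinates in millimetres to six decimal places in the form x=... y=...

x=22.751211 y=1.111694

pitch radius r_p = m·N/2 = 2.463·17/2 = 20.935500
base radius r_b = r_p·cos α = 20.935500·cos 18.107° = 19.898727
roll angle φ = 31.920° = 0.55710910 rad
x = r_b·(cos φ + φ·sin φ) = 19.898727·(0.84878718 + 0.55710910·0.52873465) = 22.751211
y = r_b·(sin φ − φ·cos φ) = 19.898727·(0.52873465 − 0.55710910·0.84878718) = 1.111694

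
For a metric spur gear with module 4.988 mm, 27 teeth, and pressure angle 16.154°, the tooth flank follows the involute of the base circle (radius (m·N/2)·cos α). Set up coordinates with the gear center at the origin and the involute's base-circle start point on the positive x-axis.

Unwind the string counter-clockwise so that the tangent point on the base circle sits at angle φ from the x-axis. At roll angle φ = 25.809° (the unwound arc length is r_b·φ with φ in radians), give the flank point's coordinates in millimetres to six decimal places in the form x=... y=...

x=70.912130 y=1.930865

pitch radius r_p = m·N/2 = 4.988·27/2 = 67.338000
base radius r_b = r_p·cos α = 67.338000·cos 16.154° = 64.679318
roll angle φ = 25.809° = 0.45045203 rad
x = r_b·(cos φ + φ·sin φ) = 64.679318·(0.90025039 + 0.45045203·0.43537252) = 70.912130
y = r_b·(sin φ − φ·cos φ) = 64.679318·(0.43537252 − 0.45045203·0.90025039) = 1.930865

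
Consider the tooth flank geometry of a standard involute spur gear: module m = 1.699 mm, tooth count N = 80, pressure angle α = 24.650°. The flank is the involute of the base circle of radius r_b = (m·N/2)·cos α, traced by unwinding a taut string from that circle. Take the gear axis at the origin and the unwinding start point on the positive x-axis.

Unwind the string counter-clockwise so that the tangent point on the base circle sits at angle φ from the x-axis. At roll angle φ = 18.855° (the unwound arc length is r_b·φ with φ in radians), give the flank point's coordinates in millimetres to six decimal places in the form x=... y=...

pitch radius r_p = m·N/2 = 1.699·80/2 = 67.960000
base radius r_b = r_p·cos α = 67.960000·cos 24.650° = 61.766974
roll angle φ = 18.855° = 0.32908183 rad
x = r_b·(cos φ + φ·sin φ) = 61.766974·(0.94633947 + 0.32908183·0.32317426) = 65.021492
y = r_b·(sin φ − φ·cos φ) = 61.766974·(0.32317426 − 0.32908183·0.94633947) = 0.725832

x=65.021492 y=0.725832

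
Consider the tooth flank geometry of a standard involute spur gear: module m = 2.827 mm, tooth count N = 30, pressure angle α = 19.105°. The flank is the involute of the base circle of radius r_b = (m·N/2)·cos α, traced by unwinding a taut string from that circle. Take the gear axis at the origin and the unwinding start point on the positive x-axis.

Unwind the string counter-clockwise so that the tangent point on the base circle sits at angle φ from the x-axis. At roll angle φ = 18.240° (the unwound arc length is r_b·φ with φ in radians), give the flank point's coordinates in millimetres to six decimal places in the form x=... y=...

x=42.048617 y=0.426570

pitch radius r_p = m·N/2 = 2.827·30/2 = 42.405000
base radius r_b = r_p·cos α = 42.405000·cos 19.105° = 40.069348
roll angle φ = 18.240° = 0.31834806 rad
x = r_b·(cos φ + φ·sin φ) = 40.069348·(0.94975377 + 0.31834806·0.31299805) = 42.048617
y = r_b·(sin φ − φ·cos φ) = 40.069348·(0.31299805 − 0.31834806·0.94975377) = 0.426570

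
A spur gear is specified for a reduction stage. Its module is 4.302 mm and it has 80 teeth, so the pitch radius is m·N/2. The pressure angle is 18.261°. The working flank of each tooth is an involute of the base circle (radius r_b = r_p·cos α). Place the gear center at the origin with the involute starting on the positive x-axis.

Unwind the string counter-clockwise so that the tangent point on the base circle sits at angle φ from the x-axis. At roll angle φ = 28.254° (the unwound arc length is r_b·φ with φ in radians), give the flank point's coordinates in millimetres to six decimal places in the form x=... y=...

x=182.091091 y=6.374436

pitch radius r_p = m·N/2 = 4.302·80/2 = 172.080000
base radius r_b = r_p·cos α = 172.080000·cos 18.261° = 163.413877
roll angle φ = 28.254° = 0.49312533 rad
x = r_b·(cos φ + φ·sin φ) = 163.413877·(0.88085769 + 0.49312533·0.47338116) = 182.091091
y = r_b·(sin φ − φ·cos φ) = 163.413877·(0.47338116 − 0.49312533·0.88085769) = 6.374436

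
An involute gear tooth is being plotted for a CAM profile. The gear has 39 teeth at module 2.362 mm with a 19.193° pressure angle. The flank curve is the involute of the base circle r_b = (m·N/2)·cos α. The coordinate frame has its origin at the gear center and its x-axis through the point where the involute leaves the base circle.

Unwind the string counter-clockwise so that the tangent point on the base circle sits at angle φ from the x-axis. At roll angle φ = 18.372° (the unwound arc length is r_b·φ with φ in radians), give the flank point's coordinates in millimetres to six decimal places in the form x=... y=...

pitch radius r_p = m·N/2 = 2.362·39/2 = 46.059000
base radius r_b = r_p·cos α = 46.059000·cos 19.193° = 43.498882
roll angle φ = 18.372° = 0.32065189 rad
x = r_b·(cos φ + φ·sin φ) = 43.498882·(0.94903015 + 0.32065189·0.31518529) = 45.677954
y = r_b·(sin φ − φ·cos φ) = 43.498882·(0.31518529 − 0.32065189·0.94903015) = 0.473136

x=45.677954 y=0.473136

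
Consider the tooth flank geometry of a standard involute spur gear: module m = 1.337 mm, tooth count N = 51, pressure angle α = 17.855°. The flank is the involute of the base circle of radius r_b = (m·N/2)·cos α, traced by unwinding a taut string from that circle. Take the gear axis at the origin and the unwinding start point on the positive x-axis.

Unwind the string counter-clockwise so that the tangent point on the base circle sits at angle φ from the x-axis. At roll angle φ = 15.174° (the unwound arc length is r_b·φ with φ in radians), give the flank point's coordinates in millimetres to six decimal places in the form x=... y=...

x=33.569569 y=0.199524

pitch radius r_p = m·N/2 = 1.337·51/2 = 34.093500
base radius r_b = r_p·cos α = 34.093500·cos 17.855° = 32.451404
roll angle φ = 15.174° = 0.26483626 rad
x = r_b·(cos φ + φ·sin φ) = 32.451404·(0.96513537 + 0.26483626·0.26175124) = 33.569569
y = r_b·(sin φ − φ·cos φ) = 32.451404·(0.26175124 − 0.26483626·0.96513537) = 0.199524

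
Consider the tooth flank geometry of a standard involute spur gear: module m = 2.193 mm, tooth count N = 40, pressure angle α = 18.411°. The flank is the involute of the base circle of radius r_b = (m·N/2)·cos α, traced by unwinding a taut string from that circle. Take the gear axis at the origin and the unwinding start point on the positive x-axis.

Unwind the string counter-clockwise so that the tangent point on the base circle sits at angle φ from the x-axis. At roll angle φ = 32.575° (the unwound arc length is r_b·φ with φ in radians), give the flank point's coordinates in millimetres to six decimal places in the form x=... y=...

x=47.807015 y=2.467806

pitch radius r_p = m·N/2 = 2.193·40/2 = 43.860000
base radius r_b = r_p·cos α = 43.860000·cos 18.411° = 41.615043
roll angle φ = 32.575° = 0.56854100 rad
x = r_b·(cos φ + φ·sin φ) = 41.615043·(0.84268740 + 0.56854100·0.53840314) = 47.807015
y = r_b·(sin φ − φ·cos φ) = 41.615043·(0.53840314 − 0.56854100·0.84268740) = 2.467806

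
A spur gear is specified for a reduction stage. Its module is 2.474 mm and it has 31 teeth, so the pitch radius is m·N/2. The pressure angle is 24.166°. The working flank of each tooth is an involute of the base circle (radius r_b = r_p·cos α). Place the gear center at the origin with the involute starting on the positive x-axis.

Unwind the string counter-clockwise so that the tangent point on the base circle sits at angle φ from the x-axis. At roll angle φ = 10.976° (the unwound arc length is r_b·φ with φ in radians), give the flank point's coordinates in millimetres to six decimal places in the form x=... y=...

pitch radius r_p = m·N/2 = 2.474·31/2 = 38.347000
base radius r_b = r_p·cos α = 38.347000·cos 24.166° = 34.986392
roll angle φ = 10.976° = 0.19156734 rad
x = r_b·(cos φ + φ·sin φ) = 34.986392·(0.98170702 + 0.19156734·0.19039780) = 35.622480
y = r_b·(sin φ − φ·cos φ) = 34.986392·(0.19039780 − 0.19156734·0.98170702) = 0.081686

x=35.622480 y=0.081686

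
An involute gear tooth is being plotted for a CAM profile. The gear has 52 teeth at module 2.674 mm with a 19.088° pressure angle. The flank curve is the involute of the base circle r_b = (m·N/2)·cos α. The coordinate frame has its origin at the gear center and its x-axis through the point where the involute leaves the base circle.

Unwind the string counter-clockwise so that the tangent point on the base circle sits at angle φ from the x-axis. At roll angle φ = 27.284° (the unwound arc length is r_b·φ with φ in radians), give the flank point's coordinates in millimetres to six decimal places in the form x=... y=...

x=72.733675 y=2.311688

pitch radius r_p = m·N/2 = 2.674·52/2 = 69.524000
base radius r_b = r_p·cos α = 69.524000·cos 19.088° = 65.701391
roll angle φ = 27.284° = 0.47619563 rad
x = r_b·(cos φ + φ·sin φ) = 65.701391·(0.88874528 + 0.47619563·0.45840139) = 72.733675
y = r_b·(sin φ − φ·cos φ) = 65.701391·(0.45840139 − 0.47619563·0.88874528) = 2.311688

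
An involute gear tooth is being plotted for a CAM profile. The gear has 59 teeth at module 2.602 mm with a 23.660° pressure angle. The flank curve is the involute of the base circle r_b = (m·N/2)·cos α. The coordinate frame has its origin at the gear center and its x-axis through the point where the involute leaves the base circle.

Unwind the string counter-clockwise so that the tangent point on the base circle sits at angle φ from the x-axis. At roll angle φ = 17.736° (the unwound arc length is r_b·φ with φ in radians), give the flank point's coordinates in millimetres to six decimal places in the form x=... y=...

x=73.595081 y=0.688507

pitch radius r_p = m·N/2 = 2.602·59/2 = 76.759000
base radius r_b = r_p·cos α = 76.759000·cos 23.660° = 70.306867
roll angle φ = 17.736° = 0.30955160 rad
x = r_b·(cos φ + φ·sin φ) = 70.306867·(0.95247026 + 0.30955160·0.30463158) = 73.595081
y = r_b·(sin φ − φ·cos φ) = 70.306867·(0.30463158 − 0.30955160·0.95247026) = 0.688507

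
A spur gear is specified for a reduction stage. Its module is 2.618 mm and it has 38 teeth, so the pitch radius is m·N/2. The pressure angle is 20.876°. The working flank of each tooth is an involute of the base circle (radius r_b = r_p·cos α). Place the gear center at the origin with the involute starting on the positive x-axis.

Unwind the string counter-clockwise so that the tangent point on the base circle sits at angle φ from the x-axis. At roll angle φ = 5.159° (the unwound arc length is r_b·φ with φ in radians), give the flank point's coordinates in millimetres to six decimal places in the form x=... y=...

pitch radius r_p = m·N/2 = 2.618·38/2 = 49.742000
base radius r_b = r_p·cos α = 49.742000·cos 20.876° = 46.476628
roll angle φ = 5.159° = 0.09004154 rad
x = r_b·(cos φ + φ·sin φ) = 46.476628·(0.99594900 + 0.09004154·0.08991992) = 46.664650
y = r_b·(sin φ − φ·cos φ) = 46.476628·(0.08991992 − 0.09004154·0.99594900) = 0.011300

x=46.664650 y=0.011300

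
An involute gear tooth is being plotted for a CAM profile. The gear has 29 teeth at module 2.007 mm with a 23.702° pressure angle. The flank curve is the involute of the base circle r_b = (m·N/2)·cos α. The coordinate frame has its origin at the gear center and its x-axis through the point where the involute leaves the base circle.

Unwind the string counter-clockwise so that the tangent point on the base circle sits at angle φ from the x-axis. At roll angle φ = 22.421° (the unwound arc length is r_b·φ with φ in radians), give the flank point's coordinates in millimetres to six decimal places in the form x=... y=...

x=28.609532 y=0.524149

pitch radius r_p = m·N/2 = 2.007·29/2 = 29.101500
base radius r_b = r_p·cos α = 29.101500·cos 23.702° = 26.646747
roll angle φ = 22.421° = 0.39132027 rad
x = r_b·(cos φ + φ·sin φ) = 26.646747·(0.92440630 + 0.39132027·0.38140921) = 28.609532
y = r_b·(sin φ − φ·cos φ) = 26.646747·(0.38140921 − 0.39132027·0.92440630) = 0.524149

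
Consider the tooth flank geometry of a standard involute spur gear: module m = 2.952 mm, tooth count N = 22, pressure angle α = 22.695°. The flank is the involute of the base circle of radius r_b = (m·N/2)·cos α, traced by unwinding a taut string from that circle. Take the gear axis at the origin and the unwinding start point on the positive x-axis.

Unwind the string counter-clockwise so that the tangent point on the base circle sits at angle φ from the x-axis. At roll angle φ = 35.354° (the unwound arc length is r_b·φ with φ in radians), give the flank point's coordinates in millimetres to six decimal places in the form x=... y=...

x=35.129371 y=2.257924

pitch radius r_p = m·N/2 = 2.952·22/2 = 32.472000
base radius r_b = r_p·cos α = 32.472000·cos 22.695° = 29.957750
roll angle φ = 35.354° = 0.61704370 rad
x = r_b·(cos φ + φ·sin φ) = 29.957750·(0.81559261 + 0.61704370·0.57862656) = 35.129371
y = r_b·(sin φ − φ·cos φ) = 29.957750·(0.57862656 − 0.61704370·0.81559261) = 2.257924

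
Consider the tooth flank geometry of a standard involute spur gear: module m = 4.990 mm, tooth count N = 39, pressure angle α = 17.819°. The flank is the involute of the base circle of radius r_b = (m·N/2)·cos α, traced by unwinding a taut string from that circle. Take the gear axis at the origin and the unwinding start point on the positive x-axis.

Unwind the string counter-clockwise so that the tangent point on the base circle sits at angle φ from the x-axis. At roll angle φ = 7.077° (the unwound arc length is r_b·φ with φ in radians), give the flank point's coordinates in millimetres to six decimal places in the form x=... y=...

pitch radius r_p = m·N/2 = 4.990·39/2 = 97.305000
base radius r_b = r_p·cos α = 97.305000·cos 17.819° = 92.637081
roll angle φ = 7.077° = 0.12351695 rad
x = r_b·(cos φ + φ·sin φ) = 92.637081·(0.99238147 + 0.12351695·0.12320312) = 93.341044
y = r_b·(sin φ − φ·cos φ) = 92.637081·(0.12320312 − 0.12351695·0.99238147) = 0.058101

x=93.341044 y=0.058101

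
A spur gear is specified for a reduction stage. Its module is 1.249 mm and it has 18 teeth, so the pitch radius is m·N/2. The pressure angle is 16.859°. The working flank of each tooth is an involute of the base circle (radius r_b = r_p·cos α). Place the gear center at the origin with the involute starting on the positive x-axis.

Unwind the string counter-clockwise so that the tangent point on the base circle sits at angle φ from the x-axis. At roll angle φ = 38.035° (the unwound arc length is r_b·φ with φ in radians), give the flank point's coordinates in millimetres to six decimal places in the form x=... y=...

pitch radius r_p = m·N/2 = 1.249·18/2 = 11.241000
base radius r_b = r_p·cos α = 11.241000·cos 16.859° = 10.757877
roll angle φ = 38.035° = 0.66383598 rad
x = r_b·(cos φ + φ·sin φ) = 10.757877·(0.78763452 + 0.66383598·0.61614273) = 12.873438
y = r_b·(sin φ − φ·cos φ) = 10.757877·(0.61614273 − 0.66383598·0.78763452) = 1.003523

x=12.873438 y=1.003523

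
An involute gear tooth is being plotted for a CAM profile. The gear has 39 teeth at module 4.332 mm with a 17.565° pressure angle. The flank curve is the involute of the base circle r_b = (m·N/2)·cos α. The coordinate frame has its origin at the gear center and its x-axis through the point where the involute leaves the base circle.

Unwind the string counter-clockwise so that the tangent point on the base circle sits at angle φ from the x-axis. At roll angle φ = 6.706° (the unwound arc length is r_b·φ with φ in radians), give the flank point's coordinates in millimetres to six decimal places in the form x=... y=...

x=81.085147 y=0.042983

pitch radius r_p = m·N/2 = 4.332·39/2 = 84.474000
base radius r_b = r_p·cos α = 84.474000·cos 17.565° = 80.535416
roll angle φ = 6.706° = 0.11704178 rad
x = r_b·(cos φ + φ·sin φ) = 80.535416·(0.99315843 + 0.11704178·0.11677474) = 81.085147
y = r_b·(sin φ − φ·cos φ) = 80.535416·(0.11677474 − 0.11704178·0.99315843) = 0.042983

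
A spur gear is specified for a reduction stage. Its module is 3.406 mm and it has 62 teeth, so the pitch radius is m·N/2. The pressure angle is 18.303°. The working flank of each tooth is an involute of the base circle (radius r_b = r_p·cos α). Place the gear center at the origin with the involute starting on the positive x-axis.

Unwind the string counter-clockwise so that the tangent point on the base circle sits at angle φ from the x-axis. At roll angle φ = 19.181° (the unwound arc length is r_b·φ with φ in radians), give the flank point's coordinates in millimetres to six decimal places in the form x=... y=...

x=105.705185 y=1.239679

pitch radius r_p = m·N/2 = 3.406·62/2 = 105.586000
base radius r_b = r_p·cos α = 105.586000·cos 18.303° = 100.244302
roll angle φ = 19.181° = 0.33477160 rad
x = r_b·(cos φ + φ·sin φ) = 100.244302·(0.94448537 + 0.33477160·0.32855346) = 105.705185
y = r_b·(sin φ − φ·cos φ) = 100.244302·(0.32855346 − 0.33477160·0.94448537) = 1.239679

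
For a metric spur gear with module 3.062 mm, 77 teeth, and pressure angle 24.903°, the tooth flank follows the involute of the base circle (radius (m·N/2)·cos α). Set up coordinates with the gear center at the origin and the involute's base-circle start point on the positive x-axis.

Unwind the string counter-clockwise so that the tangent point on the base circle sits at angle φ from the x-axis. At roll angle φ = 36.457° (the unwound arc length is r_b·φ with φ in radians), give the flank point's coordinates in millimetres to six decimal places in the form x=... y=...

x=126.429595 y=8.815584

pitch radius r_p = m·N/2 = 3.062·77/2 = 117.887000
base radius r_b = r_p·cos α = 117.887000·cos 24.903° = 106.926099
roll angle φ = 36.457° = 0.63629469 rad
x = r_b·(cos φ + φ·sin φ) = 106.926099·(0.80430304 + 0.63629469·0.59421933) = 126.429595
y = r_b·(sin φ − φ·cos φ) = 106.926099·(0.59421933 − 0.63629469·0.80430304) = 8.815584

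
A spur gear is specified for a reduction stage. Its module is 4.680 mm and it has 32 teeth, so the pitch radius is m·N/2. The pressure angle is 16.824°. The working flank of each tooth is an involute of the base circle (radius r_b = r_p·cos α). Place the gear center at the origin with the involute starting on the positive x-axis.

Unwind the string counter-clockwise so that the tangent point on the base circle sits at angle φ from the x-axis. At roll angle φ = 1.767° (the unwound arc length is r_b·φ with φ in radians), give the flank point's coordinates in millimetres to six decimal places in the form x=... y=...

x=71.709089 y=0.000701

pitch radius r_p = m·N/2 = 4.680·32/2 = 74.880000
base radius r_b = r_p·cos α = 74.880000·cos 16.824° = 71.675012
roll angle φ = 1.767° = 0.03083997 rad
x = r_b·(cos φ + φ·sin φ) = 71.675012·(0.99952449 + 0.03083997·0.03083508) = 71.709089
y = r_b·(sin φ − φ·cos φ) = 71.675012·(0.03083508 − 0.03083997·0.99952449) = 0.000701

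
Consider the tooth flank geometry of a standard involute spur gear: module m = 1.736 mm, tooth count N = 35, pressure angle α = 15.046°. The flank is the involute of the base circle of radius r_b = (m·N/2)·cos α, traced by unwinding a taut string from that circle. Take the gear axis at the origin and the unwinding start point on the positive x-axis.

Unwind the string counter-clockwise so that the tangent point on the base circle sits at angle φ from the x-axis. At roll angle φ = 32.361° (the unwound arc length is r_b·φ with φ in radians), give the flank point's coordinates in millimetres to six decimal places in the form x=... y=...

pitch radius r_p = m·N/2 = 1.736·35/2 = 30.380000
base radius r_b = r_p·cos α = 30.380000·cos 15.046° = 29.338504
roll angle φ = 32.361° = 0.56480600 rad
x = r_b·(cos φ + φ·sin φ) = 29.338504·(0.84469246 + 0.56480600·0.53525196) = 33.651440
y = r_b·(sin φ − φ·cos φ) = 29.338504·(0.53525196 − 0.56480600·0.84469246) = 1.706462

x=33.651440 y=1.706462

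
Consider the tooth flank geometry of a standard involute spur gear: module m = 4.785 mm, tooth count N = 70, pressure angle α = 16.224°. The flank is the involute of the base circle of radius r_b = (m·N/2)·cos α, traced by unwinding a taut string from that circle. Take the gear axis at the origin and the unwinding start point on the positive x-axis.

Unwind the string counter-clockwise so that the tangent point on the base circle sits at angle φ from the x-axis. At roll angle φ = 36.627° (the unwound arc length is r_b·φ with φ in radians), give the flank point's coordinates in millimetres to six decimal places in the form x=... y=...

pitch radius r_p = m·N/2 = 4.785·70/2 = 167.475000
base radius r_b = r_p·cos α = 167.475000·cos 16.224° = 160.805599
roll angle φ = 36.627° = 0.63926175 rad
x = r_b·(cos φ + φ·sin φ) = 160.805599·(0.80253642 + 0.63926175·0.59660313) = 190.381283
y = r_b·(sin φ − φ·cos φ) = 160.805599·(0.59660313 − 0.63926175·0.80253642) = 13.438893

x=190.381283 y=13.438893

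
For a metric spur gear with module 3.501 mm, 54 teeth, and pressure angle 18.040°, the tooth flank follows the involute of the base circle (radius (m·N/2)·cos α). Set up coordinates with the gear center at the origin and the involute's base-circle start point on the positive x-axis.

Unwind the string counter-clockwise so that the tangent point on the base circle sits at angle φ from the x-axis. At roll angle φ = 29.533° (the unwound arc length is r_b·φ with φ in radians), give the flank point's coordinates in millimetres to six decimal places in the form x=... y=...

x=101.038636 y=3.994978

pitch radius r_p = m·N/2 = 3.501·54/2 = 94.527000
base radius r_b = r_p·cos α = 94.527000·cos 18.040° = 89.880105
roll angle φ = 29.533° = 0.51544809 rad
x = r_b·(cos φ + φ·sin φ) = 89.880105·(0.87007194 + 0.51544809·0.49292477) = 101.038636
y = r_b·(sin φ − φ·cos φ) = 89.880105·(0.49292477 − 0.51544809·0.87007194) = 3.994978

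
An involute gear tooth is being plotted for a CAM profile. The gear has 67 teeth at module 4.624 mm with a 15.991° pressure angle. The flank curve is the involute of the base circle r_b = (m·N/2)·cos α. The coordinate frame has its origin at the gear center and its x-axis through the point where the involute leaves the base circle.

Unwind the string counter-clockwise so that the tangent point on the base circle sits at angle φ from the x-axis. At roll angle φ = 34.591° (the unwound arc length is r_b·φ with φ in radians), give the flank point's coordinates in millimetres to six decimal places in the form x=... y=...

x=173.624577 y=10.529585

pitch radius r_p = m·N/2 = 4.624·67/2 = 154.904000
base radius r_b = r_p·cos α = 154.904000·cos 15.991° = 148.909987
roll angle φ = 34.591° = 0.60372684 rad
x = r_b·(cos φ + φ·sin φ) = 148.909987·(0.82322556 + 0.60372684·0.56771444) = 173.624577
y = r_b·(sin φ − φ·cos φ) = 148.909987·(0.56771444 − 0.60372684·0.82322556) = 10.529585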